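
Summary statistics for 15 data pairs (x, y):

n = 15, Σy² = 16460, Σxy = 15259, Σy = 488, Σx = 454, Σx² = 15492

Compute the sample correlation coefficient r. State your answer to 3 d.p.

r = (nΣxy − ΣxΣy) / √[(nΣx² − (Σx)²)(nΣy² − (Σy)²)]
Numerator: 15×15259 − 454×488 = 7333
Denominator: √[(232380 − 206116)(246900 − 238144)] = √[26264 × 8756] = 15164.6821
r = 7333 / 15164.6821 ≈ 0.484

0.484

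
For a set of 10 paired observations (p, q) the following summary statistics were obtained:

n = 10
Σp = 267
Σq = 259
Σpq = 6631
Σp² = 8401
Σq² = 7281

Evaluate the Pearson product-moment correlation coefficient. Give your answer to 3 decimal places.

r = (nΣpq − ΣpΣq) / √[(nΣp² − (Σp)²)(nΣq² − (Σq)²)]
Numerator: 10×6631 − 267×259 = -2843
Denominator: √[(84010 − 71289)(72810 − 67081)] = √[12721 × 5729] = 8536.8969
r = -2843 / 8536.8969 ≈ -0.333

-0.333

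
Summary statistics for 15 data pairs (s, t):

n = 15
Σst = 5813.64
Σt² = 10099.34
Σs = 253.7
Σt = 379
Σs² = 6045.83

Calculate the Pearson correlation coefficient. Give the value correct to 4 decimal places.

-0.6225

r = (nΣst − ΣsΣt) / √[(nΣs² − (Σs)²)(nΣt² − (Σt)²)]
Numerator: 15×5813.64 − 253.7×379 = -8947.7
Denominator: √[(90687.45 − 64363.69)(151490.1 − 143641)] = √[26323.76 × 7849.1] = 14374.2069
r = -8947.7 / 14374.2069 ≈ -0.6225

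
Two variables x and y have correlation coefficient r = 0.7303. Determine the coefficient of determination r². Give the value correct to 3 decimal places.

0.533

r² = (0.7303)² = 0.533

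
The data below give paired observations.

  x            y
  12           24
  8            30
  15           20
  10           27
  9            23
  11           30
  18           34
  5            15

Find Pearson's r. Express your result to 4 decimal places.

n = 8, Σx = 88, Σy = 203, Σx² = 1084, Σy² = 5415, Σxy = 2322
nΣxy − ΣxΣy = 18576 − 17864 = 712
nΣx² − (Σx)² = 8672 − 7744 = 928; nΣy² − (Σy)² = 43320 − 41209 = 2111
r = 712 / √(928 × 2111) = 712 / 1399.6457 ≈ 0.5087

0.5087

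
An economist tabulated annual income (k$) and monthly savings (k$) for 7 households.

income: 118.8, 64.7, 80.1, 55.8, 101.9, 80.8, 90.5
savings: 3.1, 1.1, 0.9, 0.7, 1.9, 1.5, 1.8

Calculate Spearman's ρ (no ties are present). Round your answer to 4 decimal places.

0.9643

Rank income: 7, 2, 3, 1, 6, 4, 5
Rank savings: 7, 3, 2, 1, 6, 4, 5
d = rank(income) − rank(savings): 0, -1, 1, 0, 0, 0, 0; Σd² = 2
ρ = 1 − 6Σd² / [n(n²−1)] = 1 − 6×2 / (7×48) = 1 − 12/336 ≈ 0.9643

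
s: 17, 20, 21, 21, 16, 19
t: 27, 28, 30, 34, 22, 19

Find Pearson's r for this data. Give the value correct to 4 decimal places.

0.6323

n = 6, Σs = 114, Σt = 160, Σs² = 2188, Σt² = 4414, Σst = 3076
nΣst − ΣsΣt = 18456 − 18240 = 216
nΣs² − (Σs)² = 13128 − 12996 = 132; nΣt² − (Σt)² = 26484 − 25600 = 884
r = 216 / √(132 × 884) = 216 / 341.5963 ≈ 0.6323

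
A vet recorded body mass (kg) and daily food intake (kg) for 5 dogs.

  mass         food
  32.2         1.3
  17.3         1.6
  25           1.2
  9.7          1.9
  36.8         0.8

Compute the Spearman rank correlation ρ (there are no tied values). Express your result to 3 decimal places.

-0.900

Rank mass: 4, 2, 3, 1, 5
Rank food: 3, 4, 2, 5, 1
d = rank(mass) − rank(food): 1, -2, 1, -4, 4; Σd² = 38
ρ = 1 − 6Σd² / [n(n²−1)] = 1 − 6×38 / (5×24) = 1 − 228/120 ≈ -0.900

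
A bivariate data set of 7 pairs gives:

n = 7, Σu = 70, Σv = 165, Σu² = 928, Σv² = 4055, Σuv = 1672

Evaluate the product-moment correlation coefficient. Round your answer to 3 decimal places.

r = (nΣuv − ΣuΣv) / √[(nΣu² − (Σu)²)(nΣv² − (Σv)²)]
Numerator: 7×1672 − 70×165 = 154
Denominator: √[(6496 − 4900)(28385 − 27225)] = √[1596 × 1160] = 1360.6469
r = 154 / 1360.6469 ≈ 0.113

0.113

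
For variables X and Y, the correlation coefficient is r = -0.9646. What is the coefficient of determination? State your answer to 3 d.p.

0.930

r² = (-0.9646)² = 0.930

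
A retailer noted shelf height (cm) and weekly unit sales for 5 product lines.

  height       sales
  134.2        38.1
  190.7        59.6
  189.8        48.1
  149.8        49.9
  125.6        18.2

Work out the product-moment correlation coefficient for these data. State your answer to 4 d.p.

n = 5, Σx = 790.1, Σy = 213.9, Σx² = 128615.57, Σy² = 10138.63, Σxy = 35369.06
nΣxy − ΣxΣy = 176845.3 − 169002.39 = 7842.91
nΣx² − (Σx)² = 643077.85 − 624258.01 = 18819.84; nΣy² − (Σy)² = 50693.15 − 45753.21 = 4939.94
r = 7842.91 / √(18819.84 × 4939.94) = 7842.91 / 9642.0372 ≈ 0.8134

0.8134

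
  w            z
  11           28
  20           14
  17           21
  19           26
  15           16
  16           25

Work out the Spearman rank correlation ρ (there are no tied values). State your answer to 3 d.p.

Rank w: 1, 6, 4, 5, 2, 3
Rank z: 6, 1, 3, 5, 2, 4
d = rank(w) − rank(z): -5, 5, 1, 0, 0, -1; Σd² = 52
ρ = 1 − 6Σd² / [n(n²−1)] = 1 − 6×52 / (6×35) = 1 − 312/210 ≈ -0.486

-0.486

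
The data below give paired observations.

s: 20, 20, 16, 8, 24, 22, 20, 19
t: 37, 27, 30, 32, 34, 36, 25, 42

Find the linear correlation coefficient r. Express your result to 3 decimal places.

0.125

n = 8, Σs = 149, Σt = 263, Σs² = 2941, Σt² = 8863, Σst = 4922
nΣst − ΣsΣt = 39376 − 39187 = 189
nΣs² − (Σs)² = 23528 − 22201 = 1327; nΣt² − (Σt)² = 70904 − 69169 = 1735
r = 189 / √(1327 × 1735) = 189 / 1517.3480 ≈ 0.125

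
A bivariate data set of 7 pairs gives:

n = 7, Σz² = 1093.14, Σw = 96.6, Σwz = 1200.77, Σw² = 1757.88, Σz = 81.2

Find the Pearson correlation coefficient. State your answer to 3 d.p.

0.316

r = (nΣwz − ΣwΣz) / √[(nΣw² − (Σw)²)(nΣz² − (Σz)²)]
Numerator: 7×1200.77 − 96.6×81.2 = 561.47
Denominator: √[(12305.16 − 9331.56)(7651.98 − 6593.44)] = √[2973.6 × 1058.54] = 1774.1687
r = 561.47 / 1774.1687 ≈ 0.316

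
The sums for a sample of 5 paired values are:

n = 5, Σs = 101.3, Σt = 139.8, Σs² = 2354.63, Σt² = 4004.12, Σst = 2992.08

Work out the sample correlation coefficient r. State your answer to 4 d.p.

0.9410

r = (nΣst − ΣsΣt) / √[(nΣs² − (Σs)²)(nΣt² − (Σt)²)]
Numerator: 5×2992.08 − 101.3×139.8 = 798.66
Denominator: √[(11773.15 − 10261.69)(20020.6 − 19544.04)] = √[1511.46 × 476.56] = 848.7057
r = 798.66 / 848.7057 ≈ 0.9410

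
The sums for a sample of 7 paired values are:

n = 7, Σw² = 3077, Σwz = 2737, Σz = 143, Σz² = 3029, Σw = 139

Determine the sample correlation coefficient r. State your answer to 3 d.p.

-0.555

r = (nΣwz − ΣwΣz) / √[(nΣw² − (Σw)²)(nΣz² − (Σz)²)]
Numerator: 7×2737 − 139×143 = -718
Denominator: √[(21539 − 19321)(21203 − 20449)] = √[2218 × 754] = 1293.2022
r = -718 / 1293.2022 ≈ -0.555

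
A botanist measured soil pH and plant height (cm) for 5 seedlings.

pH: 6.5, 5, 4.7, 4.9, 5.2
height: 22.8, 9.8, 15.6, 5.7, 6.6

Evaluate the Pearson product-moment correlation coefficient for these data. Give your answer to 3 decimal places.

0.712

n = 5, Σx = 26.3, Σy = 60.5, Σx² = 140.39, Σy² = 935.29, Σxy = 332.77
nΣxy − ΣxΣy = 1663.85 − 1591.15 = 72.7
nΣx² − (Σx)² = 701.95 − 691.69 = 10.26; nΣy² − (Σy)² = 4676.45 − 3660.25 = 1016.2
r = 72.7 / √(10.26 × 1016.2) = 72.7 / 102.1088 ≈ 0.712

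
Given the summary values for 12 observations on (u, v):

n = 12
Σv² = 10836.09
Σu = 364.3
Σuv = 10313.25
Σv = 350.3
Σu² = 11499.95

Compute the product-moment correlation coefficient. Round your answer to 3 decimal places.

-0.620

r = (nΣuv − ΣuΣv) / √[(nΣu² − (Σu)²)(nΣv² − (Σv)²)]
Numerator: 12×10313.25 − 364.3×350.3 = -3855.29
Denominator: √[(137999.4 − 132714.49)(130033.08 − 122710.09)] = √[5284.91 × 7322.99] = 6221.0404
r = -3855.29 / 6221.0404 ≈ -0.620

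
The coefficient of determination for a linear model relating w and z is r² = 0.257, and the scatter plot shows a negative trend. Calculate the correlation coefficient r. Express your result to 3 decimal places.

-0.507

|r| = √0.257 = 0.507
The association is negative, so r = −0.507.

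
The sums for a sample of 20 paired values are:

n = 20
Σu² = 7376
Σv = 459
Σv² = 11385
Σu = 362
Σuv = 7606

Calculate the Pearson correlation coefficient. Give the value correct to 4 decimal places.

-0.8383

r = (nΣuv − ΣuΣv) / √[(nΣu² − (Σu)²)(nΣv² − (Σv)²)]
Numerator: 20×7606 − 362×459 = -14038
Denominator: √[(147520 − 131044)(227700 − 210681)] = √[16476 × 17019] = 16745.2992
r = -14038 / 16745.2992 ≈ -0.8383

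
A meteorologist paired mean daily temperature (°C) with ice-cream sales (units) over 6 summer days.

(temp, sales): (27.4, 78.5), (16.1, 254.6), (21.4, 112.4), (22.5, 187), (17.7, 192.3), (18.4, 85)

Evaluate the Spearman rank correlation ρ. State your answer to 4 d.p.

Rank temp: 6, 1, 4, 5, 2, 3
Rank sales: 1, 6, 3, 4, 5, 2
d = rank(temp) − rank(sales): 5, -5, 1, 1, -3, 1; Σd² = 62
ρ = 1 − 6Σd² / [n(n²−1)] = 1 − 6×62 / (6×35) = 1 − 372/210 ≈ -0.7714

-0.7714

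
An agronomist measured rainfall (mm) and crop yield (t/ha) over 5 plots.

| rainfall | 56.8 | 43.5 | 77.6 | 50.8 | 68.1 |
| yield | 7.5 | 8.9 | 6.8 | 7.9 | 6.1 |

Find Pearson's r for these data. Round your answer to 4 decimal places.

n = 5, Σx = 296.8, Σy = 37.2, Σx² = 18358.5, Σy² = 281.32, Σxy = 2157.56
nΣxy − ΣxΣy = 10787.8 − 11040.96 = -253.16
nΣx² − (Σx)² = 91792.5 − 88090.24 = 3702.26; nΣy² − (Σy)² = 1406.6 − 1383.84 = 22.76
r = -253.16 / √(3702.26 × 22.76) = -253.16 / 290.2817 ≈ -0.8721

-0.8721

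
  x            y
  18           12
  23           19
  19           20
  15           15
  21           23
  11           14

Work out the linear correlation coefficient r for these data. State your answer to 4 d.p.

n = 6, Σx = 107, Σy = 103, Σx² = 2001, Σy² = 1855, Σxy = 1895
nΣxy − ΣxΣy = 11370 − 11021 = 349
nΣx² − (Σx)² = 12006 − 11449 = 557; nΣy² − (Σy)² = 11130 − 10609 = 521
r = 349 / √(557 × 521) = 349 / 538.6994 ≈ 0.6479

0.6479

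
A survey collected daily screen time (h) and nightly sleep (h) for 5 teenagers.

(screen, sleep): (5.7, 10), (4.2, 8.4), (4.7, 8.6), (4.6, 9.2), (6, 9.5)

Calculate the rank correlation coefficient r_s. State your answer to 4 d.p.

Rank screen: 4, 1, 3, 2, 5
Rank sleep: 5, 1, 2, 3, 4
d = rank(screen) − rank(sleep): -1, 0, 1, -1, 1; Σd² = 4
ρ = 1 − 6Σd² / [n(n²−1)] = 1 − 6×4 / (5×24) = 1 − 24/120 ≈ 0.8000

0.8000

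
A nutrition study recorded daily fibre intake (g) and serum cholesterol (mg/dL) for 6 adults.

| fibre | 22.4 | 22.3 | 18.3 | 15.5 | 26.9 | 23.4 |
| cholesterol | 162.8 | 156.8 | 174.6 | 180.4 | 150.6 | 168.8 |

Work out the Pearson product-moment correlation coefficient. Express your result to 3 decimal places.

-0.904

n = 6, Σx = 128.8, Σy = 994, Σx² = 2845.36, Σy² = 165293.2, Σxy = 21135.8
nΣxy − ΣxΣy = 126814.8 − 128027.2 = -1212.4
nΣx² − (Σx)² = 17072.16 − 16589.44 = 482.72; nΣy² − (Σy)² = 991759.2 − 988036 = 3723.2
r = -1212.4 / √(482.72 × 3723.2) = -1212.4 / 1340.6204 ≈ -0.904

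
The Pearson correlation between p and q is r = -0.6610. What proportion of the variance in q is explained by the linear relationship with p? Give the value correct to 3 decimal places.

0.437

r² = (-0.6610)² = 0.437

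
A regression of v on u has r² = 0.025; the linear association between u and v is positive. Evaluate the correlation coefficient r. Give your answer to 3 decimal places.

0.158

|r| = √0.025 = 0.158
The association is positive, so r = 0.158.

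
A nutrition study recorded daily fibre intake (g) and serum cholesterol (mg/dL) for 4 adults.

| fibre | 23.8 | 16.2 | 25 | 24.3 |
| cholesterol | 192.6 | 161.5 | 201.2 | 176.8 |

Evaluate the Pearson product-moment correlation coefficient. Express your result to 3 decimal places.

0.842

n = 4, Σx = 89.3, Σy = 732.1, Σx² = 2044.37, Σy² = 134916.69, Σxy = 16526.42
nΣxy − ΣxΣy = 66105.68 − 65376.53 = 729.15
nΣx² − (Σx)² = 8177.48 − 7974.49 = 202.99; nΣy² − (Σy)² = 539666.76 − 535970.41 = 3696.35
r = 729.15 / √(202.99 × 3696.35) = 729.15 / 866.2113 ≈ 0.842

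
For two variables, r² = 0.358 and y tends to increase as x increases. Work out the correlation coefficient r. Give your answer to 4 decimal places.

0.5983

|r| = √0.358 = 0.5983
The association is positive, so r = 0.5983.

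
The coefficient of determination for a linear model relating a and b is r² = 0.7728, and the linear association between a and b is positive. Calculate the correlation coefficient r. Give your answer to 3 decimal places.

0.879

|r| = √0.7728 = 0.879
The association is positive, so r = 0.879.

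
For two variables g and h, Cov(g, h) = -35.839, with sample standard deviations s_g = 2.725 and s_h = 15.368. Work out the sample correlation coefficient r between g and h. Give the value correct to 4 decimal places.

-0.8558

r = Cov(g,h) / (s_g · s_h) = -35.839 / (2.725 × 15.368)
  = -35.839 / 41.8778 ≈ -0.8558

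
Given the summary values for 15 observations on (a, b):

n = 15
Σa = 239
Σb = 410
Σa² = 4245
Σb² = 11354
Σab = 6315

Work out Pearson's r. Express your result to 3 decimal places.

r = (nΣab − ΣaΣb) / √[(nΣa² − (Σa)²)(nΣb² − (Σb)²)]
Numerator: 15×6315 − 239×410 = -3265
Denominator: √[(63675 − 57121)(170310 − 168100)] = √[6554 × 2210] = 3805.8297
r = -3265 / 3805.8297 ≈ -0.858

-0.858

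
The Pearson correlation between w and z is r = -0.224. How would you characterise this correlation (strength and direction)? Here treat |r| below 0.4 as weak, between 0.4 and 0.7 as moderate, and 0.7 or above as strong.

r = -0.224 < 0 so the relationship is negative.
|r| = 0.224, which falls in the weak range.

weak negative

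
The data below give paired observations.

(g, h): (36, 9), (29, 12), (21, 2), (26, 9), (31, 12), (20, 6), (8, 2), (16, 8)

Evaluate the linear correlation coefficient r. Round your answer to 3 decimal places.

0.735

n = 8, Σg = 187, Σh = 60, Σg² = 4935, Σh² = 558, Σgh = 1584
nΣgh − ΣgΣh = 12672 − 11220 = 1452
nΣg² − (Σg)² = 39480 − 34969 = 4511; nΣh² − (Σh)² = 4464 − 3600 = 864
r = 1452 / √(4511 × 864) = 1452 / 1974.2097 ≈ 0.735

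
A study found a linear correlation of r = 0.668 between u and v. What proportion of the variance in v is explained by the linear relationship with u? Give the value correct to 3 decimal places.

r² = (0.668)² = 0.446

0.446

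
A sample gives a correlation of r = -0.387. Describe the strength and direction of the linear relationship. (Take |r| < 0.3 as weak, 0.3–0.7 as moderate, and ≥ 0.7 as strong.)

moderate negative

r = -0.387 < 0 so the relationship is negative.
|r| = 0.387, which falls in the moderate range.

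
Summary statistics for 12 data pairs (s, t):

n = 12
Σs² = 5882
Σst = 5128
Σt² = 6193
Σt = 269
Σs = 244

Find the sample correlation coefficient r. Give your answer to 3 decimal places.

-0.882

r = (nΣst − ΣsΣt) / √[(nΣs² − (Σs)²)(nΣt² − (Σt)²)]
Numerator: 12×5128 − 244×269 = -4100
Denominator: √[(70584 − 59536)(74316 − 72361)] = √[11048 × 1955] = 4647.4552
r = -4100 / 4647.4552 ≈ -0.882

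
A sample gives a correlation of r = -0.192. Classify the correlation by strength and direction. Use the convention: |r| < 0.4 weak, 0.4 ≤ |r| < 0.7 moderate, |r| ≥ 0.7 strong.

weak negative

r = -0.192 < 0 so the relationship is negative.
|r| = 0.192, which falls in the weak range.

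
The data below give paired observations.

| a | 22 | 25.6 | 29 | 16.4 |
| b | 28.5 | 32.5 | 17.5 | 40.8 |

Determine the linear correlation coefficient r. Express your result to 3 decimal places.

-0.883

n = 4, Σa = 93, Σb = 119.3, Σa² = 2249.32, Σb² = 3839.39, Σab = 2635.62
nΣab − ΣaΣb = 10542.48 − 11094.9 = -552.42
nΣa² − (Σa)² = 8997.28 − 8649 = 348.28; nΣb² − (Σb)² = 15357.56 − 14232.49 = 1125.07
r = -552.42 / √(348.28 × 1125.07) = -552.42 / 625.9707 ≈ -0.883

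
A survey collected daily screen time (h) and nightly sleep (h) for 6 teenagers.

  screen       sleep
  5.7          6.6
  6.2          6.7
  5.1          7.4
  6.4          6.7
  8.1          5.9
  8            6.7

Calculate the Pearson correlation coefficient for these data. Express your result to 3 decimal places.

n = 6, Σx = 39.5, Σy = 40, Σx² = 267.51, Σy² = 267.8, Σxy = 261.17
nΣxy − ΣxΣy = 1567.02 − 1580 = -12.98
nΣx² − (Σx)² = 1605.06 − 1560.25 = 44.81; nΣy² − (Σy)² = 1606.8 − 1600 = 6.8
r = -12.98 / √(44.81 × 6.8) = -12.98 / 17.4559 ≈ -0.744

-0.744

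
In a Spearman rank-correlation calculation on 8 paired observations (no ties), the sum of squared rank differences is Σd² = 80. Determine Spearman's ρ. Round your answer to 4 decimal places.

0.0476

ρ = 1 − 6Σd² / [n(n²−1)] = 1 − 6×80 / (8×63)
  = 1 − 480/504 = 1 − 0.95238 ≈ 0.0476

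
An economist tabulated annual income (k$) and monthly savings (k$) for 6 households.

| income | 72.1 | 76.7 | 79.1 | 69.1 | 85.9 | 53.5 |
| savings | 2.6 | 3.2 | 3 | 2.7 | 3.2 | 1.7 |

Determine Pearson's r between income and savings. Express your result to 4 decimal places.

0.9526

n = 6, Σx = 436.4, Σy = 16.4, Σx² = 32353.98, Σy² = 46.42, Σxy = 1222.6
nΣxy − ΣxΣy = 7335.6 − 7156.96 = 178.64
nΣx² − (Σx)² = 194123.88 − 190444.96 = 3678.92; nΣy² − (Σy)² = 278.52 − 268.96 = 9.56
r = 178.64 / √(3678.92 × 9.56) = 178.64 / 187.5379 ≈ 0.9526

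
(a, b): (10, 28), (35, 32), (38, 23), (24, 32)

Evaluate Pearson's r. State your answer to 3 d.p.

n = 4, Σa = 107, Σb = 115, Σa² = 3345, Σb² = 3361, Σab = 3042
nΣab − ΣaΣb = 12168 − 12305 = -137
nΣa² − (Σa)² = 13380 − 11449 = 1931; nΣb² − (Σb)² = 13444 − 13225 = 219
r = -137 / √(1931 × 219) = -137 / 650.2992 ≈ -0.211

-0.211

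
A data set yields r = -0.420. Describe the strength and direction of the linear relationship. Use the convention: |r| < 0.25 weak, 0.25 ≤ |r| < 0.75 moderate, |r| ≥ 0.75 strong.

moderate negative

r = -0.420 < 0 so the relationship is negative.
|r| = 0.420, which falls in the moderate range.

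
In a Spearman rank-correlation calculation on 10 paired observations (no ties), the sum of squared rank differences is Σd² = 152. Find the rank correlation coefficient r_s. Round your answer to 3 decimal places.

0.079

ρ = 1 − 6Σd² / [n(n²−1)] = 1 − 6×152 / (10×99)
  = 1 − 912/990 = 1 − 0.9212 ≈ 0.079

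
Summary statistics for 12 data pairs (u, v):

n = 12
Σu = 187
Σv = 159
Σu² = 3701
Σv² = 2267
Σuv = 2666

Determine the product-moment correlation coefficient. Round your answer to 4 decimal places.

0.5301

r = (nΣuv − ΣuΣv) / √[(nΣu² − (Σu)²)(nΣv² − (Σv)²)]
Numerator: 12×2666 − 187×159 = 2259
Denominator: √[(44412 − 34969)(27204 − 25281)] = √[9443 × 1923] = 4261.3248
r = 2259 / 4261.3248 ≈ 0.5301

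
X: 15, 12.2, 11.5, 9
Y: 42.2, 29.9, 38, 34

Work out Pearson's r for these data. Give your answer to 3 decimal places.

n = 4, ΣX = 47.7, ΣY = 144.1, ΣX² = 587.09, ΣY² = 5274.85, ΣXY = 1740.78
nΣXY − ΣXΣY = 6963.12 − 6873.57 = 89.55
nΣX² − (ΣX)² = 2348.36 − 2275.29 = 73.07; nΣY² − (ΣY)² = 21099.4 − 20764.81 = 334.59
r = 89.55 / √(73.07 × 334.59) = 89.55 / 156.3601 ≈ 0.573

0.573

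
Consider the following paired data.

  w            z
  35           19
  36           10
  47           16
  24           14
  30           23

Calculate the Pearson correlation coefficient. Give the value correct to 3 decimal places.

-0.106

n = 5, Σw = 172, Σz = 82, Σw² = 6206, Σz² = 1442, Σwz = 2803
nΣwz − ΣwΣz = 14015 − 14104 = -89
nΣw² − (Σw)² = 31030 − 29584 = 1446; nΣz² − (Σz)² = 7210 − 6724 = 486
r = -89 / √(1446 × 486) = -89 / 838.3054 ≈ -0.106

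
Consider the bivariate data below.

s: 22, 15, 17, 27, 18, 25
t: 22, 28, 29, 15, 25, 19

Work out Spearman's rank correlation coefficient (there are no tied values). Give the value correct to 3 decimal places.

Rank s: 4, 1, 2, 6, 3, 5
Rank t: 3, 5, 6, 1, 4, 2
d = rank(s) − rank(t): 1, -4, -4, 5, -1, 3; Σd² = 68
ρ = 1 − 6Σd² / [n(n²−1)] = 1 − 6×68 / (6×35) = 1 − 408/210 ≈ -0.943

-0.943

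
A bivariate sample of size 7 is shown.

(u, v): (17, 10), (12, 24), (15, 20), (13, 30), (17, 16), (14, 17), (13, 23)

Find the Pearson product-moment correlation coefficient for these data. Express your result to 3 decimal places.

n = 7, Σu = 101, Σv = 140, Σu² = 1481, Σv² = 3050, Σuv = 1957
nΣuv − ΣuΣv = 13699 − 14140 = -441
nΣu² − (Σu)² = 10367 − 10201 = 166; nΣv² − (Σv)² = 21350 − 19600 = 1750
r = -441 / √(166 × 1750) = -441 / 538.9805 ≈ -0.818

-0.818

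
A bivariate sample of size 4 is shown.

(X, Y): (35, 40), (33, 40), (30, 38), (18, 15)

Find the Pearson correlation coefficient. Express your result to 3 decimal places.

0.979

n = 4, ΣX = 116, ΣY = 133, ΣX² = 3538, ΣY² = 4869, ΣXY = 4130
nΣXY − ΣXΣY = 16520 − 15428 = 1092
nΣX² − (ΣX)² = 14152 − 13456 = 696; nΣY² − (ΣY)² = 19476 − 17689 = 1787
r = 1092 / √(696 × 1787) = 1092 / 1115.2363 ≈ 0.979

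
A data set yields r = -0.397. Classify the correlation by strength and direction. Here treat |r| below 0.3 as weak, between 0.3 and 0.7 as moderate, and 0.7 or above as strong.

r = -0.397 < 0 so the relationship is negative.
|r| = 0.397, which falls in the moderate range.

moderate negative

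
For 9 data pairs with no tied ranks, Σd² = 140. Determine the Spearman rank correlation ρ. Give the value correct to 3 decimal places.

ρ = 1 − 6Σd² / [n(n²−1)] = 1 − 6×140 / (9×80)
  = 1 − 840/720 = 1 − 1.1667 ≈ -0.167

-0.167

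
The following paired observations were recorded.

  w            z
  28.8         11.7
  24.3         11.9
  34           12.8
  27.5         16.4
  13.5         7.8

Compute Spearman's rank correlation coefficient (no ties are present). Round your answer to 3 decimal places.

Rank w: 4, 2, 5, 3, 1
Rank z: 2, 3, 4, 5, 1
d = rank(w) − rank(z): 2, -1, 1, -2, 0; Σd² = 10
ρ = 1 − 6Σd² / [n(n²−1)] = 1 − 6×10 / (5×24) = 1 − 60/120 ≈ 0.500

0.500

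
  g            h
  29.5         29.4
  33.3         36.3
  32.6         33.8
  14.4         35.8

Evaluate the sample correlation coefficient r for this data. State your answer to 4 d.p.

-0.2456

n = 4, Σg = 109.8, Σh = 135.3, Σg² = 3249.26, Σh² = 4606.13, Σgh = 3693.49
nΣgh − ΣgΣh = 14773.96 − 14855.94 = -81.98
nΣg² − (Σg)² = 12997.04 − 12056.04 = 941; nΣh² − (Σh)² = 18424.52 − 18306.09 = 118.43
r = -81.98 / √(941 × 118.43) = -81.98 / 333.8302 ≈ -0.2456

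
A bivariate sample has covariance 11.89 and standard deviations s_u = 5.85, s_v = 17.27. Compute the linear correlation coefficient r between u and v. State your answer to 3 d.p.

r = Cov(u,v) / (s_u · s_v) = 11.89 / (5.85 × 17.27)
  = 11.89 / 101.0295 ≈ 0.118

0.118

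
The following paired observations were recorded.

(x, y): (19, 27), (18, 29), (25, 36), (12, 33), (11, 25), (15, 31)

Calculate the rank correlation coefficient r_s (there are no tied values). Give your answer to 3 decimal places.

0.429

Rank x: 5, 4, 6, 2, 1, 3
Rank y: 2, 3, 6, 5, 1, 4
d = rank(x) − rank(y): 3, 1, 0, -3, 0, -1; Σd² = 20
ρ = 1 − 6Σd² / [n(n²−1)] = 1 − 6×20 / (6×35) = 1 − 120/210 ≈ 0.429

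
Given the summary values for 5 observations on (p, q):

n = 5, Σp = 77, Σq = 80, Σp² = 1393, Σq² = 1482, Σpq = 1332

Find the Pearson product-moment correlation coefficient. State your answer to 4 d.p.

0.4888

r = (nΣpq − ΣpΣq) / √[(nΣp² − (Σp)²)(nΣq² − (Σq)²)]
Numerator: 5×1332 − 77×80 = 500
Denominator: √[(6965 − 5929)(7410 − 6400)] = √[1036 × 1010] = 1022.9174
r = 500 / 1022.9174 ≈ 0.4888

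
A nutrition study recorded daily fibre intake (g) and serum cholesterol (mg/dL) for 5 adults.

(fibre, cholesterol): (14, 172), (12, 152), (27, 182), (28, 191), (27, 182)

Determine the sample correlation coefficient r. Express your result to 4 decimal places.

0.8958

n = 5, Σx = 108, Σy = 879, Σx² = 2582, Σy² = 155417, Σxy = 19408
nΣxy − ΣxΣy = 97040 − 94932 = 2108
nΣx² − (Σx)² = 12910 − 11664 = 1246; nΣy² − (Σy)² = 777085 − 772641 = 4444
r = 2108 / √(1246 × 4444) = 2108 / 2353.1307 ≈ 0.8958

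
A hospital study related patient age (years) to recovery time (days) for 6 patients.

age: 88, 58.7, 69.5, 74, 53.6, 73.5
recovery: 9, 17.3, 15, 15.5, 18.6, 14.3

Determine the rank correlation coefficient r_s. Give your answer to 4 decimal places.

-0.8286

Rank age: 6, 2, 3, 5, 1, 4
Rank recovery: 1, 5, 3, 4, 6, 2
d = rank(age) − rank(recovery): 5, -3, 0, 1, -5, 2; Σd² = 64
ρ = 1 − 6Σd² / [n(n²−1)] = 1 − 6×64 / (6×35) = 1 − 384/210 ≈ -0.8286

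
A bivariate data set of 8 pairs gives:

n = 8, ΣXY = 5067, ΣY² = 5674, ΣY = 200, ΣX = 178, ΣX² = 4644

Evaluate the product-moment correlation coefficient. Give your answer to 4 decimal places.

r = (nΣXY − ΣXΣY) / √[(nΣX² − (ΣX)²)(nΣY² − (ΣY)²)]
Numerator: 8×5067 − 178×200 = 4936
Denominator: √[(37152 − 31684)(45392 − 40000)] = √[5468 × 5392] = 5429.8670
r = 4936 / 5429.8670 ≈ 0.9090

0.9090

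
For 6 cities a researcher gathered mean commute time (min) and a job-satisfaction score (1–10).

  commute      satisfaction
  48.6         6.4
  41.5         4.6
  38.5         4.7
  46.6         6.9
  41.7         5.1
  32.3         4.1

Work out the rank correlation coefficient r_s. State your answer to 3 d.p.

0.886

Rank commute: 6, 3, 2, 5, 4, 1
Rank satisfaction: 5, 2, 3, 6, 4, 1
d = rank(commute) − rank(satisfaction): 1, 1, -1, -1, 0, 0; Σd² = 4
ρ = 1 − 6Σd² / [n(n²−1)] = 1 − 6×4 / (6×35) = 1 − 24/210 ≈ 0.886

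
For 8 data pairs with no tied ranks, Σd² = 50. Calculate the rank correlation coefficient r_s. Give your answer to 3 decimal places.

ρ = 1 − 6Σd² / [n(n²−1)] = 1 − 6×50 / (8×63)
  = 1 − 300/504 = 1 − 0.5952 ≈ 0.405

0.405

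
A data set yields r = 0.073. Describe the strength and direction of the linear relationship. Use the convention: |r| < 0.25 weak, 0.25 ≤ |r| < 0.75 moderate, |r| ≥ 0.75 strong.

weak positive

r = 0.073 > 0 so the relationship is positive.
|r| = 0.073, which falls in the weak range.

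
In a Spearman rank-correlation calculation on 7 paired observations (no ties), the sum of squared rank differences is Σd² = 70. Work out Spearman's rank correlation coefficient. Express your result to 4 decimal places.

-0.2500

ρ = 1 − 6Σd² / [n(n²−1)] = 1 − 6×70 / (7×48)
  = 1 − 420/336 = 1 − 1.25000 ≈ -0.2500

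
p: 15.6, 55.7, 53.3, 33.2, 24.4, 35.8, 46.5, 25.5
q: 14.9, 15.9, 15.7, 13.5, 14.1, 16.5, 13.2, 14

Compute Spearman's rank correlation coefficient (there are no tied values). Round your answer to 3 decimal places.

Rank p: 1, 8, 7, 4, 2, 5, 6, 3
Rank q: 5, 7, 6, 2, 4, 8, 1, 3
d = rank(p) − rank(q): -4, 1, 1, 2, -2, -3, 5, 0; Σd² = 60
ρ = 1 − 6Σd² / [n(n²−1)] = 1 − 6×60 / (8×63) = 1 − 360/504 ≈ 0.286

0.286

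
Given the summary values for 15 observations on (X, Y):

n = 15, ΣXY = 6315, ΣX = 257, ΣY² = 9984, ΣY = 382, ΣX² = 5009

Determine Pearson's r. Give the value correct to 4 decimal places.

-0.5842

r = (nΣXY − ΣXΣY) / √[(nΣX² − (ΣX)²)(nΣY² − (ΣY)²)]
Numerator: 15×6315 − 257×382 = -3449
Denominator: √[(75135 − 66049)(149760 − 145924)] = √[9086 × 3836] = 5903.7188
r = -3449 / 5903.7188 ≈ -0.5842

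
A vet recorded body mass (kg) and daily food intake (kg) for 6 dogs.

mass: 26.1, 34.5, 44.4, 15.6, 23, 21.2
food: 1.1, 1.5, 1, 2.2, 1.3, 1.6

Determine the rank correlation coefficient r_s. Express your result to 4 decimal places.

-0.8286

Rank mass: 4, 5, 6, 1, 3, 2
Rank food: 2, 4, 1, 6, 3, 5
d = rank(mass) − rank(food): 2, 1, 5, -5, 0, -3; Σd² = 64
ρ = 1 − 6Σd² / [n(n²−1)] = 1 − 6×64 / (6×35) = 1 − 384/210 ≈ -0.8286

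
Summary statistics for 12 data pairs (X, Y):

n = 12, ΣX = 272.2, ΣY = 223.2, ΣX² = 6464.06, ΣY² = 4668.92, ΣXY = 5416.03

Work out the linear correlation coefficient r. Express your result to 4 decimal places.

r = (nΣXY − ΣXΣY) / √[(nΣX² − (ΣX)²)(nΣY² − (ΣY)²)]
Numerator: 12×5416.03 − 272.2×223.2 = 4237.32
Denominator: √[(77568.72 − 74092.84)(56027.04 − 49818.24)] = √[3475.88 × 6208.8] = 4645.5402
r = 4237.32 / 4645.5402 ≈ 0.9121

0.9121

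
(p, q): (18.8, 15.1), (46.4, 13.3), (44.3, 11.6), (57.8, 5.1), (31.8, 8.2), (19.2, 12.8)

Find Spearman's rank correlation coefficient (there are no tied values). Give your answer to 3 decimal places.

-0.600

Rank p: 1, 5, 4, 6, 3, 2
Rank q: 6, 5, 3, 1, 2, 4
d = rank(p) − rank(q): -5, 0, 1, 5, 1, -2; Σd² = 56
ρ = 1 − 6Σd² / [n(n²−1)] = 1 − 6×56 / (6×35) = 1 − 336/210 ≈ -0.600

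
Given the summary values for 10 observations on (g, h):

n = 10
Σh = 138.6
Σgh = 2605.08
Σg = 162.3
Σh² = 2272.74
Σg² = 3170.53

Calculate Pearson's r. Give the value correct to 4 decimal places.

0.8187

r = (nΣgh − ΣgΣh) / √[(nΣg² − (Σg)²)(nΣh² − (Σh)²)]
Numerator: 10×2605.08 − 162.3×138.6 = 3556.02
Denominator: √[(31705.3 − 26341.29)(22727.4 − 19209.96)] = √[5364.01 × 3517.44] = 4343.6832
r = 3556.02 / 4343.6832 ≈ 0.8187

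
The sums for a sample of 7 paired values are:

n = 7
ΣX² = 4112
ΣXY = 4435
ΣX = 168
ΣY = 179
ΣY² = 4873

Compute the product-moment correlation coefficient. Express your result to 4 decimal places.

0.9037

r = (nΣXY − ΣXΣY) / √[(nΣX² − (ΣX)²)(nΣY² − (ΣY)²)]
Numerator: 7×4435 − 168×179 = 973
Denominator: √[(28784 − 28224)(34111 − 32041)] = √[560 × 2070] = 1076.6615
r = 973 / 1076.6615 ≈ 0.9037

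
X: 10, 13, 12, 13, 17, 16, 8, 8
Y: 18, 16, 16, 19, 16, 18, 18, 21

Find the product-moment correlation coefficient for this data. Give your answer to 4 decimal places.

n = 8, ΣX = 97, ΣY = 142, ΣX² = 1255, ΣY² = 2542, ΣXY = 1699
nΣXY − ΣXΣY = 13592 − 13774 = -182
nΣX² − (ΣX)² = 10040 − 9409 = 631; nΣY² − (ΣY)² = 20336 − 20164 = 172
r = -182 / √(631 × 172) = -182 / 329.4420 ≈ -0.5524

-0.5524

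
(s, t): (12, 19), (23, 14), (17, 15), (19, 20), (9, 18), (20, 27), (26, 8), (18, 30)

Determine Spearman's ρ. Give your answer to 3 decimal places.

-0.310

Rank s: 2, 7, 3, 5, 1, 6, 8, 4
Rank t: 5, 2, 3, 6, 4, 7, 1, 8
d = rank(s) − rank(t): -3, 5, 0, -1, -3, -1, 7, -4; Σd² = 110
ρ = 1 − 6Σd² / [n(n²−1)] = 1 − 6×110 / (8×63) = 1 − 660/504 ≈ -0.310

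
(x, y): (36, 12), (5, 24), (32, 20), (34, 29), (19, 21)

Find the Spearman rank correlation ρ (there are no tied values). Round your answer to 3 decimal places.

Rank x: 5, 1, 3, 4, 2
Rank y: 1, 4, 2, 5, 3
d = rank(x) − rank(y): 4, -3, 1, -1, -1; Σd² = 28
ρ = 1 − 6Σd² / [n(n²−1)] = 1 − 6×28 / (5×24) = 1 − 168/120 ≈ -0.400

-0.400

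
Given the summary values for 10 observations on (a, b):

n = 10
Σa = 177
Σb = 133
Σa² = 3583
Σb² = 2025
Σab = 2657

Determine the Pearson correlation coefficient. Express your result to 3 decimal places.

r = (nΣab − ΣaΣb) / √[(nΣa² − (Σa)²)(nΣb² − (Σb)²)]
Numerator: 10×2657 − 177×133 = 3029
Denominator: √[(35830 − 31329)(20250 − 17689)] = √[4501 × 2561] = 3395.1526
r = 3029 / 3395.1526 ≈ 0.892

0.892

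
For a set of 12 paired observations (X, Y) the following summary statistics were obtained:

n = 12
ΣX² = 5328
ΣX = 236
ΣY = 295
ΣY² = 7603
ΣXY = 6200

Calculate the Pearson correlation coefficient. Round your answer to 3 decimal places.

0.811

r = (nΣXY − ΣXΣY) / √[(nΣX² − (ΣX)²)(nΣY² − (ΣY)²)]
Numerator: 12×6200 − 236×295 = 4780
Denominator: √[(63936 − 55696)(91236 − 87025)] = √[8240 × 4211] = 5890.5552
r = 4780 / 5890.5552 ≈ 0.811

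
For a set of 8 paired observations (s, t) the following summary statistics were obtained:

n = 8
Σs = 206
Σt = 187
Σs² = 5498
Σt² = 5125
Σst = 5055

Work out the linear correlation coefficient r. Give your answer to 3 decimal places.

0.628

r = (nΣst − ΣsΣt) / √[(nΣs² − (Σs)²)(nΣt² − (Σt)²)]
Numerator: 8×5055 − 206×187 = 1918
Denominator: √[(43984 − 42436)(41000 − 34969)] = √[1548 × 6031] = 3055.4849
r = 1918 / 3055.4849 ≈ 0.628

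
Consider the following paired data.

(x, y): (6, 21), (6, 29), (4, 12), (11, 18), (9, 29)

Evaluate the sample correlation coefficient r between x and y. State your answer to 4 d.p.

n = 5, Σx = 36, Σy = 109, Σx² = 290, Σy² = 2591, Σxy = 807
nΣxy − ΣxΣy = 4035 − 3924 = 111
nΣx² − (Σx)² = 1450 − 1296 = 154; nΣy² − (Σy)² = 12955 − 11881 = 1074
r = 111 / √(154 × 1074) = 111 / 406.6891 ≈ 0.2729

0.2729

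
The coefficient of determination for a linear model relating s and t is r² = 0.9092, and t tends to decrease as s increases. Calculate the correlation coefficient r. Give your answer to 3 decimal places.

|r| = √0.9092 = 0.954
The association is negative, so r = −0.954.

-0.954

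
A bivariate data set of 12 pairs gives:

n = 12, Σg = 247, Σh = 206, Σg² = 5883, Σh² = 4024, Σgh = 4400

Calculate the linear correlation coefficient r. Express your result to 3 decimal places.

0.256

r = (nΣgh − ΣgΣh) / √[(nΣg² − (Σg)²)(nΣh² − (Σh)²)]
Numerator: 12×4400 − 247×206 = 1918
Denominator: √[(70596 − 61009)(48288 − 42436)] = √[9587 × 5852] = 7490.2019
r = 1918 / 7490.2019 ≈ 0.256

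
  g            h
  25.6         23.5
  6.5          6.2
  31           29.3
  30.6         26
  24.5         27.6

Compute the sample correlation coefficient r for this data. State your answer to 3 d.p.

0.960

n = 5, Σg = 118.2, Σh = 112.6, Σg² = 3195.22, Σh² = 2886.94, Σgh = 3022
nΣgh − ΣgΣh = 15110 − 13309.32 = 1800.68
nΣg² − (Σg)² = 15976.1 − 13971.24 = 2004.86; nΣh² − (Σh)² = 14434.7 − 12678.76 = 1755.94
r = 1800.68 / √(2004.86 × 1755.94) = 1800.68 / 1876.2766 ≈ 0.960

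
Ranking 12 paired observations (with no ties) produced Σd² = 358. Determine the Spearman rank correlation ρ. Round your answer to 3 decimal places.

-0.252

ρ = 1 − 6Σd² / [n(n²−1)] = 1 − 6×358 / (12×143)
  = 1 − 2148/1716 = 1 − 1.2517 ≈ -0.252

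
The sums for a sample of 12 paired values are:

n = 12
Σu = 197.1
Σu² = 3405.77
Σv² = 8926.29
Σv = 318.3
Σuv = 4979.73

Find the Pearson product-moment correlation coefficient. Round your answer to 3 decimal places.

r = (nΣuv − ΣuΣv) / √[(nΣu² − (Σu)²)(nΣv² − (Σv)²)]
Numerator: 12×4979.73 − 197.1×318.3 = -2980.17
Denominator: √[(40869.24 − 38848.41)(107115.48 − 101314.89)] = √[2020.83 × 5800.59] = 3423.7416
r = -2980.17 / 3423.7416 ≈ -0.870

-0.870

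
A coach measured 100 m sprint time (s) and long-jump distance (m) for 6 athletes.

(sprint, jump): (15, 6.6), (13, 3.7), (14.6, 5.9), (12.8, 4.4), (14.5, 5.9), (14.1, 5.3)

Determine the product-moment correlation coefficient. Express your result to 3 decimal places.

0.958

n = 6, Σx = 84, Σy = 31.8, Σx² = 1180.06, Σy² = 174.32, Σxy = 449.84
nΣxy − ΣxΣy = 2699.04 − 2671.2 = 27.84
nΣx² − (Σx)² = 7080.36 − 7056 = 24.36; nΣy² − (Σy)² = 1045.92 − 1011.24 = 34.68
r = 27.84 / √(24.36 × 34.68) = 27.84 / 29.0655 ≈ 0.958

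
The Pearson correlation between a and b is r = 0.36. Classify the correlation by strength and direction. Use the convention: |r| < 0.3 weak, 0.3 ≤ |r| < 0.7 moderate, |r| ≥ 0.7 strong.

moderate positive

r = 0.36 > 0 so the relationship is positive.
|r| = 0.36, which falls in the moderate range.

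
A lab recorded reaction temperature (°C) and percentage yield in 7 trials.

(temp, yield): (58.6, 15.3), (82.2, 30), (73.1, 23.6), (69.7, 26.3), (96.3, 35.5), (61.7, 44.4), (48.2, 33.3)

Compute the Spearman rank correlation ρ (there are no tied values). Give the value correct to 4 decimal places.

0.1429

Rank temp: 2, 6, 5, 4, 7, 3, 1
Rank yield: 1, 4, 2, 3, 6, 7, 5
d = rank(temp) − rank(yield): 1, 2, 3, 1, 1, -4, -4; Σd² = 48
ρ = 1 − 6Σd² / [n(n²−1)] = 1 − 6×48 / (7×48) = 1 − 288/336 ≈ 0.1429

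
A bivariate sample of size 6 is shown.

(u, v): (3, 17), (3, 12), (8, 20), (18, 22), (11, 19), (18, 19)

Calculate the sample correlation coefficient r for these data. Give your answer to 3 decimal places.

0.737

n = 6, Σu = 61, Σv = 109, Σu² = 851, Σv² = 2039, Σuv = 1194
nΣuv − ΣuΣv = 7164 − 6649 = 515
nΣu² − (Σu)² = 5106 − 3721 = 1385; nΣv² − (Σv)² = 12234 − 11881 = 353
r = 515 / √(1385 × 353) = 515 / 699.2174 ≈ 0.737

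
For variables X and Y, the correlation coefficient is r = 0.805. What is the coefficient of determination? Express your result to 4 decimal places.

0.6480

r² = (0.805)² = 0.6480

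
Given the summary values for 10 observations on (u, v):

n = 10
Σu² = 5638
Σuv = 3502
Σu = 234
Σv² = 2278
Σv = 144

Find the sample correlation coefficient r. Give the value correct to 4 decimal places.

r = (nΣuv − ΣuΣv) / √[(nΣu² − (Σu)²)(nΣv² − (Σv)²)]
Numerator: 10×3502 − 234×144 = 1324
Denominator: √[(56380 − 54756)(22780 − 20736)] = √[1624 × 2044] = 1821.9374
r = 1324 / 1821.9374 ≈ 0.7267

0.7267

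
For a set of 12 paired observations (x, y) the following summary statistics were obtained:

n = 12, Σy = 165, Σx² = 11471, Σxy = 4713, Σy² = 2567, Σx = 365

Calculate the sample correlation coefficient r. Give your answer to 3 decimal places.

-0.922

r = (nΣxy − ΣxΣy) / √[(nΣx² − (Σx)²)(nΣy² − (Σy)²)]
Numerator: 12×4713 − 365×165 = -3669
Denominator: √[(137652 − 133225)(30804 − 27225)] = √[4427 × 3579] = 3980.4815
r = -3669 / 3980.4815 ≈ -0.922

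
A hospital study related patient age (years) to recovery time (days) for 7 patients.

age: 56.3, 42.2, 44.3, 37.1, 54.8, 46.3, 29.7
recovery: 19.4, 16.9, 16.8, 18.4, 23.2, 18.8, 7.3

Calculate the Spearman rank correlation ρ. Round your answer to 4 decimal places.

0.8214

Rank age: 7, 3, 4, 2, 6, 5, 1
Rank recovery: 6, 3, 2, 4, 7, 5, 1
d = rank(age) − rank(recovery): 1, 0, 2, -2, -1, 0, 0; Σd² = 10
ρ = 1 − 6Σd² / [n(n²−1)] = 1 − 6×10 / (7×48) = 1 − 60/336 ≈ 0.8214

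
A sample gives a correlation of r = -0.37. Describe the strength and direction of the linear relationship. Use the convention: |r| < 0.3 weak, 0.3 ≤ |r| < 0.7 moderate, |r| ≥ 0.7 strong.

moderate negative

r = -0.37 < 0 so the relationship is negative.
|r| = 0.37, which falls in the moderate range.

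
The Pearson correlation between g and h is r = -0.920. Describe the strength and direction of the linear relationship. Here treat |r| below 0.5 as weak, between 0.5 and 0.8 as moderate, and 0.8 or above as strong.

strong negative

r = -0.920 < 0 so the relationship is negative.
|r| = 0.920, which falls in the strong range.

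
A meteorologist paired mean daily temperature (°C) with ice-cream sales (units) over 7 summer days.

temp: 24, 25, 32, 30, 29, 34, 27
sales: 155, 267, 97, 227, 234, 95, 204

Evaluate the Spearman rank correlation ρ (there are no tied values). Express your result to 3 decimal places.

-0.536

Rank temp: 1, 2, 6, 5, 4, 7, 3
Rank sales: 3, 7, 2, 5, 6, 1, 4
d = rank(temp) − rank(sales): -2, -5, 4, 0, -2, 6, -1; Σd² = 86
ρ = 1 − 6Σd² / [n(n²−1)] = 1 − 6×86 / (7×48) = 1 − 516/336 ≈ -0.536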